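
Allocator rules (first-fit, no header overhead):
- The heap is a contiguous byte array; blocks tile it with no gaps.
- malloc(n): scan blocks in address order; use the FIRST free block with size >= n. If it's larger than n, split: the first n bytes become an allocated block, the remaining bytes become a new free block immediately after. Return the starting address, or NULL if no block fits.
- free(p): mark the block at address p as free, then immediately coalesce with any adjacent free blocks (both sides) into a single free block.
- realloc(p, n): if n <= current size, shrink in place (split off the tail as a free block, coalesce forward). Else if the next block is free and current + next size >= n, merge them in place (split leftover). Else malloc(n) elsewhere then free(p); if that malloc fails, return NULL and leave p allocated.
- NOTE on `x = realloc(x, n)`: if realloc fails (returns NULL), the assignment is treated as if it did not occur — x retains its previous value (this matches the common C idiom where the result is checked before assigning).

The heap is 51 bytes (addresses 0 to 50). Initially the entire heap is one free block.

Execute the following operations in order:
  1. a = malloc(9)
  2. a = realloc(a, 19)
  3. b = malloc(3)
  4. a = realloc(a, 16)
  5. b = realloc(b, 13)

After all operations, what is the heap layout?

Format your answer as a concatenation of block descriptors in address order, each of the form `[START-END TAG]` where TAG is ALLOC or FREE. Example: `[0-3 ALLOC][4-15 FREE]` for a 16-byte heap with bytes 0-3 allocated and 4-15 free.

Answer: [0-15 ALLOC][16-18 FREE][19-31 ALLOC][32-50 FREE]

Derivation:
Op 1: a = malloc(9) -> a = 0; heap: [0-8 ALLOC][9-50 FREE]
Op 2: a = realloc(a, 19) -> a = 0; heap: [0-18 ALLOC][19-50 FREE]
Op 3: b = malloc(3) -> b = 19; heap: [0-18 ALLOC][19-21 ALLOC][22-50 FREE]
Op 4: a = realloc(a, 16) -> a = 0; heap: [0-15 ALLOC][16-18 FREE][19-21 ALLOC][22-50 FREE]
Op 5: b = realloc(b, 13) -> b = 19; heap: [0-15 ALLOC][16-18 FREE][19-31 ALLOC][32-50 FREE]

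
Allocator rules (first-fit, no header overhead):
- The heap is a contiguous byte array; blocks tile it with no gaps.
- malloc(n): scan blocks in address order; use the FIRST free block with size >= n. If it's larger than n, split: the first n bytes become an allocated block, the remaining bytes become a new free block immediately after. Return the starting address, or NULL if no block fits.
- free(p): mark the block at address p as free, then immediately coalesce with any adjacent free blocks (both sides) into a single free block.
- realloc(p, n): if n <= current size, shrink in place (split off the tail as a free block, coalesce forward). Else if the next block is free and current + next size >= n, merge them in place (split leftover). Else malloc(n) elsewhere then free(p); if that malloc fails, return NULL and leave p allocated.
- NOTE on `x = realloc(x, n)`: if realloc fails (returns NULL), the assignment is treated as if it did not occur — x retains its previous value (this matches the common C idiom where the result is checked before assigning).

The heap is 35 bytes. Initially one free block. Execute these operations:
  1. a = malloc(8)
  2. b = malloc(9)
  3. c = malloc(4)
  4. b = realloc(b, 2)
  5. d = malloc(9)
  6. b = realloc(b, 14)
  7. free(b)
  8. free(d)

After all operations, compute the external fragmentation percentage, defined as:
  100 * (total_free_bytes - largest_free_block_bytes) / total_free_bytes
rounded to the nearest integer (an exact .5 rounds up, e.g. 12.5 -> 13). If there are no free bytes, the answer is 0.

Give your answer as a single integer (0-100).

Answer: 39

Derivation:
Op 1: a = malloc(8) -> a = 0; heap: [0-7 ALLOC][8-34 FREE]
Op 2: b = malloc(9) -> b = 8; heap: [0-7 ALLOC][8-16 ALLOC][17-34 FREE]
Op 3: c = malloc(4) -> c = 17; heap: [0-7 ALLOC][8-16 ALLOC][17-20 ALLOC][21-34 FREE]
Op 4: b = realloc(b, 2) -> b = 8; heap: [0-7 ALLOC][8-9 ALLOC][10-16 FREE][17-20 ALLOC][21-34 FREE]
Op 5: d = malloc(9) -> d = 21; heap: [0-7 ALLOC][8-9 ALLOC][10-16 FREE][17-20 ALLOC][21-29 ALLOC][30-34 FREE]
Op 6: b = realloc(b, 14) -> NULL (b unchanged); heap: [0-7 ALLOC][8-9 ALLOC][10-16 FREE][17-20 ALLOC][21-29 ALLOC][30-34 FREE]
Op 7: free(b) -> (freed b); heap: [0-7 ALLOC][8-16 FREE][17-20 ALLOC][21-29 ALLOC][30-34 FREE]
Op 8: free(d) -> (freed d); heap: [0-7 ALLOC][8-16 FREE][17-20 ALLOC][21-34 FREE]
Free blocks: [9 14] total_free=23 largest=14 -> 100*(23-14)/23 = 900/23 ≈ 39.130 -> rounds to 39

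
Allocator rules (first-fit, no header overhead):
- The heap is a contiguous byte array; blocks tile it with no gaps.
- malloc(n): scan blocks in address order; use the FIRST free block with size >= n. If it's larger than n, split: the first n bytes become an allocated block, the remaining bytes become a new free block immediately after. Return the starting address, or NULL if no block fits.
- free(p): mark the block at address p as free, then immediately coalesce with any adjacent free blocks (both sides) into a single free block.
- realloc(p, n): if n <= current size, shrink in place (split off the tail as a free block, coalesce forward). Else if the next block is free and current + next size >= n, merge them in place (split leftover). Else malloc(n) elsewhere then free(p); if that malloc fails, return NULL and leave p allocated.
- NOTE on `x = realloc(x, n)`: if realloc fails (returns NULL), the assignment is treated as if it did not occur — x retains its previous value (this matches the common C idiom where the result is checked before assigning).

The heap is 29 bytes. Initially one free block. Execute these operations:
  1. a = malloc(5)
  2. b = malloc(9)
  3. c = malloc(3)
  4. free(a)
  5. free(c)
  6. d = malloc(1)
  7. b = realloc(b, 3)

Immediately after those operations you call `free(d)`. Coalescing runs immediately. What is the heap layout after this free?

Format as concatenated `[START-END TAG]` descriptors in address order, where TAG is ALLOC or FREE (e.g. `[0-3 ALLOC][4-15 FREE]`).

Op 1: a = malloc(5) -> a = 0; heap: [0-4 ALLOC][5-28 FREE]
Op 2: b = malloc(9) -> b = 5; heap: [0-4 ALLOC][5-13 ALLOC][14-28 FREE]
Op 3: c = malloc(3) -> c = 14; heap: [0-4 ALLOC][5-13 ALLOC][14-16 ALLOC][17-28 FREE]
Op 4: free(a) -> (freed a); heap: [0-4 FREE][5-13 ALLOC][14-16 ALLOC][17-28 FREE]
Op 5: free(c) -> (freed c); heap: [0-4 FREE][5-13 ALLOC][14-28 FREE]
Op 6: d = malloc(1) -> d = 0; heap: [0-0 ALLOC][1-4 FREE][5-13 ALLOC][14-28 FREE]
Op 7: b = realloc(b, 3) -> b = 5; heap: [0-0 ALLOC][1-4 FREE][5-7 ALLOC][8-28 FREE]
free(d): d = 0 -> block [0-0 ALLOC]; mark free, coalesce with adjacent free neighbors -> [0-4 FREE][5-7 ALLOC][8-28 FREE]

Answer: [0-4 FREE][5-7 ALLOC][8-28 FREE]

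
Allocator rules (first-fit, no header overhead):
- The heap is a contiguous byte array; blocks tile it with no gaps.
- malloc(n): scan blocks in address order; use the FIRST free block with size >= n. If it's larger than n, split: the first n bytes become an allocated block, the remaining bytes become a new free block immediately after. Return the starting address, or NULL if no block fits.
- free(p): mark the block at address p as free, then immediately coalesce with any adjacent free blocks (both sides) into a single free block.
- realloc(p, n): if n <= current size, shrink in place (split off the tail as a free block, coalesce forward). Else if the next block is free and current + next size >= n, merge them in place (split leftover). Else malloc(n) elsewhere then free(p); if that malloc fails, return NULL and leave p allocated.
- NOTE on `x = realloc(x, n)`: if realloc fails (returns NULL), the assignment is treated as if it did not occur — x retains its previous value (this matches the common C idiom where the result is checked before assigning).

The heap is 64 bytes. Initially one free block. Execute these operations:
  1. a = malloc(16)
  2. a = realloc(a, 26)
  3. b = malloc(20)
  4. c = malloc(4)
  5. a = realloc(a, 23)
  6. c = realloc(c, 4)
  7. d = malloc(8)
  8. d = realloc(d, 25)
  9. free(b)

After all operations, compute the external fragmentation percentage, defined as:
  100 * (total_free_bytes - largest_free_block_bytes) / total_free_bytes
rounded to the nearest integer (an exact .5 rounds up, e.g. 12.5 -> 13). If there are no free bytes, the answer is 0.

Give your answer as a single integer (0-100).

Op 1: a = malloc(16) -> a = 0; heap: [0-15 ALLOC][16-63 FREE]
Op 2: a = realloc(a, 26) -> a = 0; heap: [0-25 ALLOC][26-63 FREE]
Op 3: b = malloc(20) -> b = 26; heap: [0-25 ALLOC][26-45 ALLOC][46-63 FREE]
Op 4: c = malloc(4) -> c = 46; heap: [0-25 ALLOC][26-45 ALLOC][46-49 ALLOC][50-63 FREE]
Op 5: a = realloc(a, 23) -> a = 0; heap: [0-22 ALLOC][23-25 FREE][26-45 ALLOC][46-49 ALLOC][50-63 FREE]
Op 6: c = realloc(c, 4) -> c = 46; heap: [0-22 ALLOC][23-25 FREE][26-45 ALLOC][46-49 ALLOC][50-63 FREE]
Op 7: d = malloc(8) -> d = 50; heap: [0-22 ALLOC][23-25 FREE][26-45 ALLOC][46-49 ALLOC][50-57 ALLOC][58-63 FREE]
Op 8: d = realloc(d, 25) -> NULL (d unchanged); heap: [0-22 ALLOC][23-25 FREE][26-45 ALLOC][46-49 ALLOC][50-57 ALLOC][58-63 FREE]
Op 9: free(b) -> (freed b); heap: [0-22 ALLOC][23-45 FREE][46-49 ALLOC][50-57 ALLOC][58-63 FREE]
Free blocks: [23 6] total_free=29 largest=23 -> 100*(29-23)/29 = 600/29 ≈ 20.690 -> rounds to 21

Answer: 21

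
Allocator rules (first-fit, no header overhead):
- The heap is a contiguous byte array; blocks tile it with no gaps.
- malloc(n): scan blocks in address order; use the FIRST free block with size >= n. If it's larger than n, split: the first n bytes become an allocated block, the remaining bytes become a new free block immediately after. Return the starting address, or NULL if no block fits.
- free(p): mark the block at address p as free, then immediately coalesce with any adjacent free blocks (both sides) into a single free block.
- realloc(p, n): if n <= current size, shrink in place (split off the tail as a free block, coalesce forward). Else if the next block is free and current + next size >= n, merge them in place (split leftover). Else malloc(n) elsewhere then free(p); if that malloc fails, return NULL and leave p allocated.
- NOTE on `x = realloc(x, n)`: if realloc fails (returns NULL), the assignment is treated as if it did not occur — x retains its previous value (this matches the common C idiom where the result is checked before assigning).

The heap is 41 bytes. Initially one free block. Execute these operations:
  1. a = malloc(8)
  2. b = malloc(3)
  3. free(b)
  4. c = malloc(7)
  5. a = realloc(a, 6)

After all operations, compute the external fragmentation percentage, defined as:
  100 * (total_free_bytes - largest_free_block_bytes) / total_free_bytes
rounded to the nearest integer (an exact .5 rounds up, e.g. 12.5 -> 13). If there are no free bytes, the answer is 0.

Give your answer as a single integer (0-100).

Op 1: a = malloc(8) -> a = 0; heap: [0-7 ALLOC][8-40 FREE]
Op 2: b = malloc(3) -> b = 8; heap: [0-7 ALLOC][8-10 ALLOC][11-40 FREE]
Op 3: free(b) -> (freed b); heap: [0-7 ALLOC][8-40 FREE]
Op 4: c = malloc(7) -> c = 8; heap: [0-7 ALLOC][8-14 ALLOC][15-40 FREE]
Op 5: a = realloc(a, 6) -> a = 0; heap: [0-5 ALLOC][6-7 FREE][8-14 ALLOC][15-40 FREE]
Free blocks: [2 26] total_free=28 largest=26 -> 100*(28-26)/28 = 200/28 ≈ 7.143 -> rounds to 7

Answer: 7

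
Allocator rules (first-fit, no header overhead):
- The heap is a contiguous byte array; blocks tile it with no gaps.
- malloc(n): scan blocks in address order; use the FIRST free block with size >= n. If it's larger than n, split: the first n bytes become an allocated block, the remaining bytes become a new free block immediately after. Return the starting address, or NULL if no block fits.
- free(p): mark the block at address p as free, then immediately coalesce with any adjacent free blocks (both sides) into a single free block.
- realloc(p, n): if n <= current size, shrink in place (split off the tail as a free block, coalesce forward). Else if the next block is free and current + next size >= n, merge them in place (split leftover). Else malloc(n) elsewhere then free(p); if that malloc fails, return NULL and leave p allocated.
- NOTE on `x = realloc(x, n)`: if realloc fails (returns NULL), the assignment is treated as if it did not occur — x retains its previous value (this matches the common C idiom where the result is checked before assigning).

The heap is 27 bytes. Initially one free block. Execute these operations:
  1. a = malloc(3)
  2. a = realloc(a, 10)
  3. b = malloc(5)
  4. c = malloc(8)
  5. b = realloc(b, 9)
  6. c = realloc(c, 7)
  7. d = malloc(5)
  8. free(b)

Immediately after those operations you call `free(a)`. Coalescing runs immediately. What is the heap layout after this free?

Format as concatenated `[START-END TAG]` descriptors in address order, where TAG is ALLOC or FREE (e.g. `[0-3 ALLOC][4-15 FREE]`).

Op 1: a = malloc(3) -> a = 0; heap: [0-2 ALLOC][3-26 FREE]
Op 2: a = realloc(a, 10) -> a = 0; heap: [0-9 ALLOC][10-26 FREE]
Op 3: b = malloc(5) -> b = 10; heap: [0-9 ALLOC][10-14 ALLOC][15-26 FREE]
Op 4: c = malloc(8) -> c = 15; heap: [0-9 ALLOC][10-14 ALLOC][15-22 ALLOC][23-26 FREE]
Op 5: b = realloc(b, 9) -> NULL (b unchanged); heap: [0-9 ALLOC][10-14 ALLOC][15-22 ALLOC][23-26 FREE]
Op 6: c = realloc(c, 7) -> c = 15; heap: [0-9 ALLOC][10-14 ALLOC][15-21 ALLOC][22-26 FREE]
Op 7: d = malloc(5) -> d = 22; heap: [0-9 ALLOC][10-14 ALLOC][15-21 ALLOC][22-26 ALLOC]
Op 8: free(b) -> (freed b); heap: [0-9 ALLOC][10-14 FREE][15-21 ALLOC][22-26 ALLOC]
free(a): a = 0 -> block [0-9 ALLOC]; mark free, coalesce with adjacent free neighbors -> [0-14 FREE][15-21 ALLOC][22-26 ALLOC]

Answer: [0-14 FREE][15-21 ALLOC][22-26 ALLOC]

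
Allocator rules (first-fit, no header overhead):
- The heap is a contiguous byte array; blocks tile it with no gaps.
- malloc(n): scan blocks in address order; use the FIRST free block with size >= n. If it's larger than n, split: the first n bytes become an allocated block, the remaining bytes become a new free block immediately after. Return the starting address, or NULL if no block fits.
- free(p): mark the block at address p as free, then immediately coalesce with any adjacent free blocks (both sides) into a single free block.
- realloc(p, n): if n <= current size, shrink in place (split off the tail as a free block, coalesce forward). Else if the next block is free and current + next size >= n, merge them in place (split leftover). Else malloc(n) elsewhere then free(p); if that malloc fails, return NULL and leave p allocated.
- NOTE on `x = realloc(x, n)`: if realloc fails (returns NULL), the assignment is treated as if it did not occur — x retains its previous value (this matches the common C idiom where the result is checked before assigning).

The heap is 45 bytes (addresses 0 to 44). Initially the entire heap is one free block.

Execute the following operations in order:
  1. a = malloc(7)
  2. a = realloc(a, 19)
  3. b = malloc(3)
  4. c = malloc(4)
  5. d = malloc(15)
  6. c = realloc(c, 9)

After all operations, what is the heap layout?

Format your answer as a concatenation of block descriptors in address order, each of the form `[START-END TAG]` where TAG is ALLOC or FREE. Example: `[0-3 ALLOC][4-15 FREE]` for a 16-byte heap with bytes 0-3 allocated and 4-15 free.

Op 1: a = malloc(7) -> a = 0; heap: [0-6 ALLOC][7-44 FREE]
Op 2: a = realloc(a, 19) -> a = 0; heap: [0-18 ALLOC][19-44 FREE]
Op 3: b = malloc(3) -> b = 19; heap: [0-18 ALLOC][19-21 ALLOC][22-44 FREE]
Op 4: c = malloc(4) -> c = 22; heap: [0-18 ALLOC][19-21 ALLOC][22-25 ALLOC][26-44 FREE]
Op 5: d = malloc(15) -> d = 26; heap: [0-18 ALLOC][19-21 ALLOC][22-25 ALLOC][26-40 ALLOC][41-44 FREE]
Op 6: c = realloc(c, 9) -> NULL (c unchanged); heap: [0-18 ALLOC][19-21 ALLOC][22-25 ALLOC][26-40 ALLOC][41-44 FREE]

Answer: [0-18 ALLOC][19-21 ALLOC][22-25 ALLOC][26-40 ALLOC][41-44 FREE]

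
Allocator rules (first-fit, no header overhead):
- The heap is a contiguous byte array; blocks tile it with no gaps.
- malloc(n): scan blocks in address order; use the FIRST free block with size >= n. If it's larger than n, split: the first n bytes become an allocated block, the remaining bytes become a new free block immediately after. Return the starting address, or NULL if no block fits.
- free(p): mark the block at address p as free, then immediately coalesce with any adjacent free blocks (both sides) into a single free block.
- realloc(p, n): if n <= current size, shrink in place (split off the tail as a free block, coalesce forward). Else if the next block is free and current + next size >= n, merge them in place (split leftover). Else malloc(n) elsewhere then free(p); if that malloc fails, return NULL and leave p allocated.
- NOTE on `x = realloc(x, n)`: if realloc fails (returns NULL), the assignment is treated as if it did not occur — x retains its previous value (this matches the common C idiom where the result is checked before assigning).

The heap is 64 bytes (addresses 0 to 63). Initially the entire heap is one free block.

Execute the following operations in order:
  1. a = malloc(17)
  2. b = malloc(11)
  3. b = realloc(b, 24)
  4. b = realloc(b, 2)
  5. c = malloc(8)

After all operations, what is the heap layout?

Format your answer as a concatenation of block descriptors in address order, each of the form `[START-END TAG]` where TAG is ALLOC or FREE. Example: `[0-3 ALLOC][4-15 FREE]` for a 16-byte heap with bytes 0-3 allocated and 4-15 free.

Op 1: a = malloc(17) -> a = 0; heap: [0-16 ALLOC][17-63 FREE]
Op 2: b = malloc(11) -> b = 17; heap: [0-16 ALLOC][17-27 ALLOC][28-63 FREE]
Op 3: b = realloc(b, 24) -> b = 17; heap: [0-16 ALLOC][17-40 ALLOC][41-63 FREE]
Op 4: b = realloc(b, 2) -> b = 17; heap: [0-16 ALLOC][17-18 ALLOC][19-63 FREE]
Op 5: c = malloc(8) -> c = 19; heap: [0-16 ALLOC][17-18 ALLOC][19-26 ALLOC][27-63 FREE]

Answer: [0-16 ALLOC][17-18 ALLOC][19-26 ALLOC][27-63 FREE]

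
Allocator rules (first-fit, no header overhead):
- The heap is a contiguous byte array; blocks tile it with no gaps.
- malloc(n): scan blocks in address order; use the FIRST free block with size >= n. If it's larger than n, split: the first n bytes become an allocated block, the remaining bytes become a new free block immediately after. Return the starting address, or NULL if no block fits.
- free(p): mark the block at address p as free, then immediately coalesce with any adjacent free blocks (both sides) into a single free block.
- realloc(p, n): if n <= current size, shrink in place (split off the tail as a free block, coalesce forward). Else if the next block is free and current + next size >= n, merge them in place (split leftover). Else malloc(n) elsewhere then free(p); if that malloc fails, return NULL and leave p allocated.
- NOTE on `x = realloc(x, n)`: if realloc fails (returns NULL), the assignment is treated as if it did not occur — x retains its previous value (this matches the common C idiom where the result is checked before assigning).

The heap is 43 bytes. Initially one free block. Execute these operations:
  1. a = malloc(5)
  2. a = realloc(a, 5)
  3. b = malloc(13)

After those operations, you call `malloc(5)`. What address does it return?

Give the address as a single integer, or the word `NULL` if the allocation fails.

Op 1: a = malloc(5) -> a = 0; heap: [0-4 ALLOC][5-42 FREE]
Op 2: a = realloc(a, 5) -> a = 0; heap: [0-4 ALLOC][5-42 FREE]
Op 3: b = malloc(13) -> b = 5; heap: [0-4 ALLOC][5-17 ALLOC][18-42 FREE]
malloc(5): first-fit scan over [0-4 ALLOC][5-17 ALLOC][18-42 FREE] -> 18

Answer: 18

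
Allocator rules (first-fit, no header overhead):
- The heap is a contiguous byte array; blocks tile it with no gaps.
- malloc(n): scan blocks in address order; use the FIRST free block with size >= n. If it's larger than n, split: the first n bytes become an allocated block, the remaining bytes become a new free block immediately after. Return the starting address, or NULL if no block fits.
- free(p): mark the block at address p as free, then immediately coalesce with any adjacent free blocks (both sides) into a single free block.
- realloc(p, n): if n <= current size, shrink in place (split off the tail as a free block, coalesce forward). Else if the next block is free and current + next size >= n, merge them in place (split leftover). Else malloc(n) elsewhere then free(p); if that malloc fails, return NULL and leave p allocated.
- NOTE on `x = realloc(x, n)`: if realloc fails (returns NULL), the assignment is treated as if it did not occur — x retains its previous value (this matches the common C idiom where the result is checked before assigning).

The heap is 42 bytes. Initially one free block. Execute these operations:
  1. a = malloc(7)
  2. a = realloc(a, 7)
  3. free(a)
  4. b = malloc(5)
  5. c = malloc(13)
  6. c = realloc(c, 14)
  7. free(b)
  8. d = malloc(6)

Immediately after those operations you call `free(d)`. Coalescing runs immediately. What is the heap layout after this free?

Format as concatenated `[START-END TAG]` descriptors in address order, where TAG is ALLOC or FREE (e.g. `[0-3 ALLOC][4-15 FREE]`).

Op 1: a = malloc(7) -> a = 0; heap: [0-6 ALLOC][7-41 FREE]
Op 2: a = realloc(a, 7) -> a = 0; heap: [0-6 ALLOC][7-41 FREE]
Op 3: free(a) -> (freed a); heap: [0-41 FREE]
Op 4: b = malloc(5) -> b = 0; heap: [0-4 ALLOC][5-41 FREE]
Op 5: c = malloc(13) -> c = 5; heap: [0-4 ALLOC][5-17 ALLOC][18-41 FREE]
Op 6: c = realloc(c, 14) -> c = 5; heap: [0-4 ALLOC][5-18 ALLOC][19-41 FREE]
Op 7: free(b) -> (freed b); heap: [0-4 FREE][5-18 ALLOC][19-41 FREE]
Op 8: d = malloc(6) -> d = 19; heap: [0-4 FREE][5-18 ALLOC][19-24 ALLOC][25-41 FREE]
free(d): d = 19 -> block [19-24 ALLOC]; mark free, coalesce with adjacent free neighbors -> [0-4 FREE][5-18 ALLOC][19-41 FREE]

Answer: [0-4 FREE][5-18 ALLOC][19-41 FREE]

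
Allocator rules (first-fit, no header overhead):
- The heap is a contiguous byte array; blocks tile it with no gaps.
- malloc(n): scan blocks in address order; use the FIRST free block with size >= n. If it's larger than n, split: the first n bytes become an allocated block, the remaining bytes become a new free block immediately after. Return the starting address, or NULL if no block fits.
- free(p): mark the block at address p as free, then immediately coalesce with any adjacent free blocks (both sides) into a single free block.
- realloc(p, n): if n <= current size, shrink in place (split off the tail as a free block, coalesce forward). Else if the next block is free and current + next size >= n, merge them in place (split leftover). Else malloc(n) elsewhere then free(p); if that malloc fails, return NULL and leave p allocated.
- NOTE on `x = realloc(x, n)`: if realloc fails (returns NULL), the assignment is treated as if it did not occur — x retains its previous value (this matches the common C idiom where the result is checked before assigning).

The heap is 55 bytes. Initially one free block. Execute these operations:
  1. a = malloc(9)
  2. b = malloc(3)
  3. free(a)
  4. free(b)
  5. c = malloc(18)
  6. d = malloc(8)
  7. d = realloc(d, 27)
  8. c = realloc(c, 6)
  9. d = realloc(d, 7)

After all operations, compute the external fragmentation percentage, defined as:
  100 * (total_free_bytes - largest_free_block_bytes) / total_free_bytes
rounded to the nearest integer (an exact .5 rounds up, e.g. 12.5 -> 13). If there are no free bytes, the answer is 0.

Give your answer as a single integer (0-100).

Answer: 29

Derivation:
Op 1: a = malloc(9) -> a = 0; heap: [0-8 ALLOC][9-54 FREE]
Op 2: b = malloc(3) -> b = 9; heap: [0-8 ALLOC][9-11 ALLOC][12-54 FREE]
Op 3: free(a) -> (freed a); heap: [0-8 FREE][9-11 ALLOC][12-54 FREE]
Op 4: free(b) -> (freed b); heap: [0-54 FREE]
Op 5: c = malloc(18) -> c = 0; heap: [0-17 ALLOC][18-54 FREE]
Op 6: d = malloc(8) -> d = 18; heap: [0-17 ALLOC][18-25 ALLOC][26-54 FREE]
Op 7: d = realloc(d, 27) -> d = 18; heap: [0-17 ALLOC][18-44 ALLOC][45-54 FREE]
Op 8: c = realloc(c, 6) -> c = 0; heap: [0-5 ALLOC][6-17 FREE][18-44 ALLOC][45-54 FREE]
Op 9: d = realloc(d, 7) -> d = 18; heap: [0-5 ALLOC][6-17 FREE][18-24 ALLOC][25-54 FREE]
Free blocks: [12 30] total_free=42 largest=30 -> 100*(42-30)/42 = 1200/42 ≈ 28.571 -> rounds to 29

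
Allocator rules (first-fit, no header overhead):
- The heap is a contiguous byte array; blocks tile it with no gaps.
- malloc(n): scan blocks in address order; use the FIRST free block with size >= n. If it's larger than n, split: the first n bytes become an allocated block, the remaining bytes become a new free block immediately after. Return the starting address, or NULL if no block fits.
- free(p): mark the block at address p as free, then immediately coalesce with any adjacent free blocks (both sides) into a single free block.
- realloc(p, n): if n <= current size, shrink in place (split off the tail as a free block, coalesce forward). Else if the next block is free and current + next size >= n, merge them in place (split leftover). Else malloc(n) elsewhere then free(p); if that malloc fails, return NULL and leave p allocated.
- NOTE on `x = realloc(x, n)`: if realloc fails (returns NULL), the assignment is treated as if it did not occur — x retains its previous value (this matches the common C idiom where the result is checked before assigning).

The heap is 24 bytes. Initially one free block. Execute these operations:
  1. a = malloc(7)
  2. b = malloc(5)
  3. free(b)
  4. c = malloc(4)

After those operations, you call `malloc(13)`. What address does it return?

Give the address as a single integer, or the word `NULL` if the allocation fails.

Answer: 11

Derivation:
Op 1: a = malloc(7) -> a = 0; heap: [0-6 ALLOC][7-23 FREE]
Op 2: b = malloc(5) -> b = 7; heap: [0-6 ALLOC][7-11 ALLOC][12-23 FREE]
Op 3: free(b) -> (freed b); heap: [0-6 ALLOC][7-23 FREE]
Op 4: c = malloc(4) -> c = 7; heap: [0-6 ALLOC][7-10 ALLOC][11-23 FREE]
malloc(13): first-fit scan over [0-6 ALLOC][7-10 ALLOC][11-23 FREE] -> 11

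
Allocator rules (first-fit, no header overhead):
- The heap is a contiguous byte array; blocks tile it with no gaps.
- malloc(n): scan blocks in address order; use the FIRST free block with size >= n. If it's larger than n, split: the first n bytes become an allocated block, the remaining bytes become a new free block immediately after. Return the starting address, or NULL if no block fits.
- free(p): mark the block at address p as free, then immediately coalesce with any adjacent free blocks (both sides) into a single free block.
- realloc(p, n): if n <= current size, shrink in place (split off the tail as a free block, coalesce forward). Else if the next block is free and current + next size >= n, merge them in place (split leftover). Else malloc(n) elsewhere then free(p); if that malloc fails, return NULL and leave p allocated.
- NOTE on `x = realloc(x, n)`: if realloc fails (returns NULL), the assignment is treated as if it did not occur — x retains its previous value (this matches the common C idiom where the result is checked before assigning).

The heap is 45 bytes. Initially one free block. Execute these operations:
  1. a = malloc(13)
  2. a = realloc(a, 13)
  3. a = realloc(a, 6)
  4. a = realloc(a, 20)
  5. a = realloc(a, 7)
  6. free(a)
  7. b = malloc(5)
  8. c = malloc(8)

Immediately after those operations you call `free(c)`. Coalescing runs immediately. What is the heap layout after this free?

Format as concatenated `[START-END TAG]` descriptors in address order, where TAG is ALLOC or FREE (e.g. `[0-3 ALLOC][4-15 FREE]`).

Op 1: a = malloc(13) -> a = 0; heap: [0-12 ALLOC][13-44 FREE]
Op 2: a = realloc(a, 13) -> a = 0; heap: [0-12 ALLOC][13-44 FREE]
Op 3: a = realloc(a, 6) -> a = 0; heap: [0-5 ALLOC][6-44 FREE]
Op 4: a = realloc(a, 20) -> a = 0; heap: [0-19 ALLOC][20-44 FREE]
Op 5: a = realloc(a, 7) -> a = 0; heap: [0-6 ALLOC][7-44 FREE]
Op 6: free(a) -> (freed a); heap: [0-44 FREE]
Op 7: b = malloc(5) -> b = 0; heap: [0-4 ALLOC][5-44 FREE]
Op 8: c = malloc(8) -> c = 5; heap: [0-4 ALLOC][5-12 ALLOC][13-44 FREE]
free(c): c = 5 -> block [5-12 ALLOC]; mark free, coalesce with adjacent free neighbors -> [0-4 ALLOC][5-44 FREE]

Answer: [0-4 ALLOC][5-44 FREE]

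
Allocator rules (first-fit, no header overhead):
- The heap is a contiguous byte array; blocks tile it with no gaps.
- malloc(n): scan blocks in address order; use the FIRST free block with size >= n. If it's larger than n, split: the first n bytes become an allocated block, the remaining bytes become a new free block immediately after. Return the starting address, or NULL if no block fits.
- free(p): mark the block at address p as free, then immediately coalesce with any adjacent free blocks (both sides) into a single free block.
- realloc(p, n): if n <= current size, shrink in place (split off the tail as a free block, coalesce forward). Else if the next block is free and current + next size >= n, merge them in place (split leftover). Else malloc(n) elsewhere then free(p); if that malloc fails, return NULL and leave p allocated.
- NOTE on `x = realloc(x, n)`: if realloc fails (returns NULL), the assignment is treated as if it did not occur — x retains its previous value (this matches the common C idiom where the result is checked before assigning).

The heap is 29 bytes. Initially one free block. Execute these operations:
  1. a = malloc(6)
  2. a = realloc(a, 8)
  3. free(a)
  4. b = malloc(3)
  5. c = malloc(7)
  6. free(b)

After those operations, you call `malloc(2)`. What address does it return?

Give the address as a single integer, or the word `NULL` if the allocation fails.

Op 1: a = malloc(6) -> a = 0; heap: [0-5 ALLOC][6-28 FREE]
Op 2: a = realloc(a, 8) -> a = 0; heap: [0-7 ALLOC][8-28 FREE]
Op 3: free(a) -> (freed a); heap: [0-28 FREE]
Op 4: b = malloc(3) -> b = 0; heap: [0-2 ALLOC][3-28 FREE]
Op 5: c = malloc(7) -> c = 3; heap: [0-2 ALLOC][3-9 ALLOC][10-28 FREE]
Op 6: free(b) -> (freed b); heap: [0-2 FREE][3-9 ALLOC][10-28 FREE]
malloc(2): first-fit scan over [0-2 FREE][3-9 ALLOC][10-28 FREE] -> 0

Answer: 0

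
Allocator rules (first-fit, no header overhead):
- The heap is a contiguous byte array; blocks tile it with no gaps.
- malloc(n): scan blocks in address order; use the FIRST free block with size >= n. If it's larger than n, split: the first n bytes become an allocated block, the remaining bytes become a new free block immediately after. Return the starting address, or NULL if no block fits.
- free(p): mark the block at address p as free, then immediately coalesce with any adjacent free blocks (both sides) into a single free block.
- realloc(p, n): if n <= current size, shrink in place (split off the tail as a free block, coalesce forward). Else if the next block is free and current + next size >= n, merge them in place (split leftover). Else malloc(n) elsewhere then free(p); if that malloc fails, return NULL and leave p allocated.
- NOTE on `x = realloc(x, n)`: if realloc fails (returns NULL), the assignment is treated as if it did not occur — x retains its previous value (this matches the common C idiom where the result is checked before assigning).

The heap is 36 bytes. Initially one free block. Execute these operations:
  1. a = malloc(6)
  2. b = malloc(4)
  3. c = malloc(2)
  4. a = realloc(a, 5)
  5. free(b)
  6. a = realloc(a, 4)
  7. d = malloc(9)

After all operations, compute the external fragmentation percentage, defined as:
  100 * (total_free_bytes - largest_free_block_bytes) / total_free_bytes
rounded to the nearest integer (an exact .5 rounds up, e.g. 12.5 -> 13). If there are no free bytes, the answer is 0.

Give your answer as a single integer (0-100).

Op 1: a = malloc(6) -> a = 0; heap: [0-5 ALLOC][6-35 FREE]
Op 2: b = malloc(4) -> b = 6; heap: [0-5 ALLOC][6-9 ALLOC][10-35 FREE]
Op 3: c = malloc(2) -> c = 10; heap: [0-5 ALLOC][6-9 ALLOC][10-11 ALLOC][12-35 FREE]
Op 4: a = realloc(a, 5) -> a = 0; heap: [0-4 ALLOC][5-5 FREE][6-9 ALLOC][10-11 ALLOC][12-35 FREE]
Op 5: free(b) -> (freed b); heap: [0-4 ALLOC][5-9 FREE][10-11 ALLOC][12-35 FREE]
Op 6: a = realloc(a, 4) -> a = 0; heap: [0-3 ALLOC][4-9 FREE][10-11 ALLOC][12-35 FREE]
Op 7: d = malloc(9) -> d = 12; heap: [0-3 ALLOC][4-9 FREE][10-11 ALLOC][12-20 ALLOC][21-35 FREE]
Free blocks: [6 15] total_free=21 largest=15 -> 100*(21-15)/21 = 600/21 ≈ 28.571 -> rounds to 29

Answer: 29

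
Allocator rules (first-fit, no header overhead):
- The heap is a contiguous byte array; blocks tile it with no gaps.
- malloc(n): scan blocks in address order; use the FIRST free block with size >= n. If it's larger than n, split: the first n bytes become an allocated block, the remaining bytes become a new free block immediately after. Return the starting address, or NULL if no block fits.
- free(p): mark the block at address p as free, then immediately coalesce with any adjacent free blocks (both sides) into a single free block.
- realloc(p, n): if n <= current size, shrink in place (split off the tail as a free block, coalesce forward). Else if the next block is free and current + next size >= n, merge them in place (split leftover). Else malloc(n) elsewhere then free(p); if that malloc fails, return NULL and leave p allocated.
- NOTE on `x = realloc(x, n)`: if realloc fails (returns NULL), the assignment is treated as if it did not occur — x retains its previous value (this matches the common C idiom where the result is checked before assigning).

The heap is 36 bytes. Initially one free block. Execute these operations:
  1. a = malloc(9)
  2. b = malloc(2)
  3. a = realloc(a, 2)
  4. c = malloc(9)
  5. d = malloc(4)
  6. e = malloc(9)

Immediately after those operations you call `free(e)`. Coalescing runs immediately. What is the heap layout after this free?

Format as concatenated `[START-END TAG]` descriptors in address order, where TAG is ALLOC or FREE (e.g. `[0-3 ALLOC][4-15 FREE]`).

Answer: [0-1 ALLOC][2-5 ALLOC][6-8 FREE][9-10 ALLOC][11-19 ALLOC][20-35 FREE]

Derivation:
Op 1: a = malloc(9) -> a = 0; heap: [0-8 ALLOC][9-35 FREE]
Op 2: b = malloc(2) -> b = 9; heap: [0-8 ALLOC][9-10 ALLOC][11-35 FREE]
Op 3: a = realloc(a, 2) -> a = 0; heap: [0-1 ALLOC][2-8 FREE][9-10 ALLOC][11-35 FREE]
Op 4: c = malloc(9) -> c = 11; heap: [0-1 ALLOC][2-8 FREE][9-10 ALLOC][11-19 ALLOC][20-35 FREE]
Op 5: d = malloc(4) -> d = 2; heap: [0-1 ALLOC][2-5 ALLOC][6-8 FREE][9-10 ALLOC][11-19 ALLOC][20-35 FREE]
Op 6: e = malloc(9) -> e = 20; heap: [0-1 ALLOC][2-5 ALLOC][6-8 FREE][9-10 ALLOC][11-19 ALLOC][20-28 ALLOC][29-35 FREE]
free(e): e = 20 -> block [20-28 ALLOC]; mark free, coalesce with adjacent free neighbors -> [0-1 ALLOC][2-5 ALLOC][6-8 FREE][9-10 ALLOC][11-19 ALLOC][20-35 FREE]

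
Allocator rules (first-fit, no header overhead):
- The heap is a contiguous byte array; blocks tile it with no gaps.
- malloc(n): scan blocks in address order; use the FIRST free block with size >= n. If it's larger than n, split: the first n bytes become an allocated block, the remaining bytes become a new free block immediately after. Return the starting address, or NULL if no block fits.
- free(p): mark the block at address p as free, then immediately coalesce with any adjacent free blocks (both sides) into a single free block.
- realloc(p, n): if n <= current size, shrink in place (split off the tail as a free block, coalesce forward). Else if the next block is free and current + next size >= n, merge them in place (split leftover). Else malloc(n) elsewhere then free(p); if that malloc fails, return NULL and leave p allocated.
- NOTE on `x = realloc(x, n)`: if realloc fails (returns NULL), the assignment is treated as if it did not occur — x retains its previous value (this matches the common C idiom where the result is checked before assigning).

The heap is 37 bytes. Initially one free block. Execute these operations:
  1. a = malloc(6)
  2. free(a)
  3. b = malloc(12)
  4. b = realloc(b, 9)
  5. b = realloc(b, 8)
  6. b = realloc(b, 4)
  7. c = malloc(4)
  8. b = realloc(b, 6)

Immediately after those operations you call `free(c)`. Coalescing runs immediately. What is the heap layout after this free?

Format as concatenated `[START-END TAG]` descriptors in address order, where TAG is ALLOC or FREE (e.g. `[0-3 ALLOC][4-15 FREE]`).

Answer: [0-7 FREE][8-13 ALLOC][14-36 FREE]

Derivation:
Op 1: a = malloc(6) -> a = 0; heap: [0-5 ALLOC][6-36 FREE]
Op 2: free(a) -> (freed a); heap: [0-36 FREE]
Op 3: b = malloc(12) -> b = 0; heap: [0-11 ALLOC][12-36 FREE]
Op 4: b = realloc(b, 9) -> b = 0; heap: [0-8 ALLOC][9-36 FREE]
Op 5: b = realloc(b, 8) -> b = 0; heap: [0-7 ALLOC][8-36 FREE]
Op 6: b = realloc(b, 4) -> b = 0; heap: [0-3 ALLOC][4-36 FREE]
Op 7: c = malloc(4) -> c = 4; heap: [0-3 ALLOC][4-7 ALLOC][8-36 FREE]
Op 8: b = realloc(b, 6) -> b = 8; heap: [0-3 FREE][4-7 ALLOC][8-13 ALLOC][14-36 FREE]
free(c): c = 4 -> block [4-7 ALLOC]; mark free, coalesce with adjacent free neighbors -> [0-7 FREE][8-13 ALLOC][14-36 FREE]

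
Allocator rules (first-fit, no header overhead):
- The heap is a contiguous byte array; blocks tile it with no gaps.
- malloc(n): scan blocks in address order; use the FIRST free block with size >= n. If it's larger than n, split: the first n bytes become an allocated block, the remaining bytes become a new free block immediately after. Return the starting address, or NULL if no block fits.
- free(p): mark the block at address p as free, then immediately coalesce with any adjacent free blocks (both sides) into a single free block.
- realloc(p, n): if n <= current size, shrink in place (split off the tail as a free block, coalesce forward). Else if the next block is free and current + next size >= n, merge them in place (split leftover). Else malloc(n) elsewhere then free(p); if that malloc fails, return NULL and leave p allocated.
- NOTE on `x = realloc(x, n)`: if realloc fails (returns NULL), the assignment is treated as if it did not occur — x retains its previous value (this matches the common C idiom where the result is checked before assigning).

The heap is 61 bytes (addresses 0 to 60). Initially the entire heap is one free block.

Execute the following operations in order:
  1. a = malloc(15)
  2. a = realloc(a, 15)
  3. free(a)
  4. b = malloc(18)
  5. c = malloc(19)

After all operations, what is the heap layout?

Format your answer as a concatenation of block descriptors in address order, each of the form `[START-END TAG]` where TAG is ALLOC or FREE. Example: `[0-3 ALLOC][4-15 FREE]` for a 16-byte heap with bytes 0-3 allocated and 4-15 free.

Op 1: a = malloc(15) -> a = 0; heap: [0-14 ALLOC][15-60 FREE]
Op 2: a = realloc(a, 15) -> a = 0; heap: [0-14 ALLOC][15-60 FREE]
Op 3: free(a) -> (freed a); heap: [0-60 FREE]
Op 4: b = malloc(18) -> b = 0; heap: [0-17 ALLOC][18-60 FREE]
Op 5: c = malloc(19) -> c = 18; heap: [0-17 ALLOC][18-36 ALLOC][37-60 FREE]

Answer: [0-17 ALLOC][18-36 ALLOC][37-60 FREE]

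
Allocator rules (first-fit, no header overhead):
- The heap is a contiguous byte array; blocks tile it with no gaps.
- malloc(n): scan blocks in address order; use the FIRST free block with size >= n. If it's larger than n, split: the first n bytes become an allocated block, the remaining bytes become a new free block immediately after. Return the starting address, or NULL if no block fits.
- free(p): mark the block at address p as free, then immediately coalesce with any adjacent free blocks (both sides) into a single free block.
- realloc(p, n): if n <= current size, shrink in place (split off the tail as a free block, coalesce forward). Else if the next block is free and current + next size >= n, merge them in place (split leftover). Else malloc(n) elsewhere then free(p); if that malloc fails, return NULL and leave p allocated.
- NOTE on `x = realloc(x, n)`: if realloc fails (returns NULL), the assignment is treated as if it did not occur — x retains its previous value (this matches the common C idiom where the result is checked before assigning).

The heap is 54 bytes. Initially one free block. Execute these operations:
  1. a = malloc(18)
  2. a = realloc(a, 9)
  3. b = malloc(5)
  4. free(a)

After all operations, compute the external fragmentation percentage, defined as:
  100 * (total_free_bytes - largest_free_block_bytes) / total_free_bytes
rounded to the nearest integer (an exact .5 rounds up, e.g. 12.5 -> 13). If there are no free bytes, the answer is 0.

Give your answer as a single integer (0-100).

Op 1: a = malloc(18) -> a = 0; heap: [0-17 ALLOC][18-53 FREE]
Op 2: a = realloc(a, 9) -> a = 0; heap: [0-8 ALLOC][9-53 FREE]
Op 3: b = malloc(5) -> b = 9; heap: [0-8 ALLOC][9-13 ALLOC][14-53 FREE]
Op 4: free(a) -> (freed a); heap: [0-8 FREE][9-13 ALLOC][14-53 FREE]
Free blocks: [9 40] total_free=49 largest=40 -> 100*(49-40)/49 = 900/49 ≈ 18.367 -> rounds to 18

Answer: 18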